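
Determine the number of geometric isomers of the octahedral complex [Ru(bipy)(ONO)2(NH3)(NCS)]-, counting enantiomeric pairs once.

4

In an octahedral complex each vertex has one trans partner and four cis neighbours.
Each bipy is bidentate and must span two cis positions.
The distinct arrangements are (4 in all): ONO cis (3 arrangements, 2 chiral); ONO trans.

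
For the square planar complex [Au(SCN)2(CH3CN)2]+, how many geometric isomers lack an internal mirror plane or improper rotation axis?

In a square planar complex each vertex has one trans partner and two cis neighbours.
Working through the distinct placements yields 2 geometric isomers: SCN cis; SCN trans.
Each arrangement has an internal mirror plane or centre of symmetry, so none is chiral.

0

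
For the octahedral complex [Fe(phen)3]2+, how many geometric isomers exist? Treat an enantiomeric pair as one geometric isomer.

An octahedron has six vertices in three trans pairs; every non-trans pair is cis.
Each phen is bidentate and must span two cis positions.
Only one geometric arrangement is possible; it has no improper symmetry element, so it exists as a pair of enantiomers (2 stereoisomers).

1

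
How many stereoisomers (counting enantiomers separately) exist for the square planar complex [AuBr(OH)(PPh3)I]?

3

The distinct arrangements are (3 in all): (Br/OH trans, I/PPh3 trans); (Br/PPh3 trans, I/OH trans); (Br/I trans, OH/PPh3 trans).
Each arrangement has an internal mirror plane or centre of symmetry, so none is chiral.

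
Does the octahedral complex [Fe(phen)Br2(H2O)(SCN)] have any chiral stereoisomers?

yes

Each phen is bidentate and must span two cis positions.
The distinct arrangements are (4 in all): Br trans; Br cis (3 arrangements, 2 chiral).
Of these, 2 lack any improper symmetry element and so occur as enantiomeric pairs, giving 4 + 2 = 6 stereoisomers in total.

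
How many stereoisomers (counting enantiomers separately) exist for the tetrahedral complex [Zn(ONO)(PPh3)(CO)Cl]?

2

In a tetrahedral complex all four positions are equivalent and every pair of ligands is adjacent — there is no cis/trans distinction.
Only one geometric arrangement is possible; it has no improper symmetry element, so it exists as a pair of enantiomers (2 stereoisomers).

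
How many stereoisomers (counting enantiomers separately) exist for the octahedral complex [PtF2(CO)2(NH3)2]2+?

6

The distinct arrangements are (5 in all): F trans, CO trans, NH3 trans; F cis, CO trans, NH3 cis; F cis, CO cis, NH3 trans; F cis, CO cis, NH3 cis (chiral); F trans, CO cis, NH3 cis.
One of these lacks any improper symmetry element and so occurs as an enantiomeric pair, giving 5 + 1 = 6 stereoisomers in total.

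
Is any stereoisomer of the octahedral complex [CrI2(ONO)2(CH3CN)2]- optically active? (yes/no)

Working through the distinct placements yields 5 geometric isomers: I trans, ONO trans, CH3CN trans; I cis, ONO cis, CH3CN trans; I cis, ONO trans, CH3CN cis; I cis, ONO cis, CH3CN cis (chiral); I trans, ONO cis, CH3CN cis.
One of these lacks any improper symmetry element and so occurs as an enantiomeric pair, giving 5 + 1 = 6 stereoisomers in total.

yes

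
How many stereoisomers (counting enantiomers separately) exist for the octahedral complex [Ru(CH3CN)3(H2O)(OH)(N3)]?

5

An octahedron has six vertices in three trans pairs; every non-trans pair is cis.
There are 4 geometric isomers: CH3CN mer (3 arrangements); CH3CN fac (chiral).
One of these lacks any improper symmetry element and so occurs as an enantiomeric pair, giving 4 + 1 = 5 stereoisomers in total.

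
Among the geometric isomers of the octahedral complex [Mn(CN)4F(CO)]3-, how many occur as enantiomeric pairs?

0

An octahedron has six vertices in three trans pairs; every non-trans pair is cis.
There are 2 geometric isomers: F and CO mutually trans; F and CO mutually cis.
Each arrangement has an internal mirror plane or centre of symmetry, so none is chiral.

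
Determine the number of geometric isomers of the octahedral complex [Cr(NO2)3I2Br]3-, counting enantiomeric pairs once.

3

The distinct arrangements are (3 in all): NO2 mer, I cis; NO2 mer, I trans; NO2 fac, I cis.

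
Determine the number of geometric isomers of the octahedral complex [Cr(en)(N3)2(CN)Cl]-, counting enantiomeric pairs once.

4

An octahedron has six vertices in three trans pairs; every non-trans pair is cis.
Each en is bidentate and must span two cis positions.
Systematic placement gives 4 geometric isomers: N3 cis (3 arrangements, 2 chiral); N3 trans.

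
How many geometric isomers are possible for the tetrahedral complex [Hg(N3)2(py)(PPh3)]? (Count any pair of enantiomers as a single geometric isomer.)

1

All four vertices of a tetrahedron are equivalent and mutually adjacent, so cis/trans isomerism cannot arise.
Only one geometric arrangement is possible.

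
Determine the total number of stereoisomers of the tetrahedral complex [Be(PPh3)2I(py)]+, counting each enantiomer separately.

All four vertices of a tetrahedron are equivalent and mutually adjacent, so cis/trans isomerism cannot arise.
Only one geometric arrangement is possible.

1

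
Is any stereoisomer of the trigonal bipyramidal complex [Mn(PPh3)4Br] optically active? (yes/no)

There are 2 geometric isomers: Br axial; Br equatorial.
Each arrangement has an internal mirror plane or centre of symmetry, so none is chiral.

no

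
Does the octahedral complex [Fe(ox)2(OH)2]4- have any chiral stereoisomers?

Each ox is bidentate and must span two cis positions.
Systematic placement gives 2 geometric isomers: OH trans; OH cis (chiral).
One of these lacks any improper symmetry element and so occurs as an enantiomeric pair, giving 2 + 1 = 3 stereoisomers in total.

yes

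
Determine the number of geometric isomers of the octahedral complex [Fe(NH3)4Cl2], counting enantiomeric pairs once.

2

An octahedron has six vertices in three trans pairs; every non-trans pair is cis.
The distinct arrangements are (2 in all): Cl trans; Cl cis.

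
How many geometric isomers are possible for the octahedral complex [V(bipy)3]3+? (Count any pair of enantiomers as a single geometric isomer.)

1

Each bipy is bidentate and must span two cis positions.
Only one geometric arrangement is possible; it has no improper symmetry element, so it exists as a pair of enantiomers (2 stereoisomers).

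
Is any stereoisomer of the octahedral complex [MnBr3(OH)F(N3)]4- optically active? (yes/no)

The distinct arrangements are (4 in all): Br mer (3 arrangements); Br fac (chiral).
One of these lacks any improper symmetry element and so occurs as an enantiomeric pair, giving 4 + 1 = 5 stereoisomers in total.

yes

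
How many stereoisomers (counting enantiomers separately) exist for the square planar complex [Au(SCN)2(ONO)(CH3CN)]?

A square has two trans pairs of vertices; adjacent vertices are cis.
Systematic placement gives 2 geometric isomers: SCN cis; SCN trans.
Each arrangement has an internal mirror plane or centre of symmetry, so none is chiral.

2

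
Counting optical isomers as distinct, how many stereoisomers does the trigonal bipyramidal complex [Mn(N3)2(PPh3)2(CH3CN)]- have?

6

A trigonal bipyramid has two axial and three equatorial sites, which are chemically inequivalent.
Systematic enumeration (placing each ligand type in turn and discarding arrangements equivalent by rotation or reflection) gives 5 geometric isomers.
One of these lacks any improper symmetry element and so occurs as an enantiomeric pair, giving 5 + 1 = 6 stereoisomers in total.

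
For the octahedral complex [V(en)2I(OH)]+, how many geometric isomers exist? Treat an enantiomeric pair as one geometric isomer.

The six octahedral sites form three mutually perpendicular trans pairs.
Each en is bidentate and must span two cis positions.
Working through the distinct placements yields 2 geometric isomers: I and OH mutually trans; I and OH mutually cis (chiral).

2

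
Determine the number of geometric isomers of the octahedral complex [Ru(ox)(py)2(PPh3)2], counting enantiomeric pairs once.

3

In an octahedral complex each vertex has one trans partner and four cis neighbours.
Each ox is bidentate and must span two cis positions.
Working through the distinct placements yields 3 geometric isomers: py cis, PPh3 trans; py trans, PPh3 cis; py cis, PPh3 cis (chiral).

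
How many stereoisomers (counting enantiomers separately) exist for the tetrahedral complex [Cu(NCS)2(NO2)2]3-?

1

In a tetrahedral complex all four positions are equivalent and every pair of ligands is adjacent — there is no cis/trans distinction.
Only one geometric arrangement is possible.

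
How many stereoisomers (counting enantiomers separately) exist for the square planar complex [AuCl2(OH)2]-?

In a square planar complex each vertex has one trans partner and two cis neighbours.
Working through the distinct placements yields 2 geometric isomers: Cl cis; Cl trans.
Each arrangement has an internal mirror plane or centre of symmetry, so none is chiral.

2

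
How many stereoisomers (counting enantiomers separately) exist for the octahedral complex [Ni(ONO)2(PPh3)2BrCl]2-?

An octahedron has six vertices in three trans pairs; every non-trans pair is cis.
Working through the distinct placements yields 6 geometric isomers: ONO trans, PPh3 trans; ONO cis, PPh3 cis (3 arrangements, 2 chiral); ONO cis, PPh3 trans; ONO trans, PPh3 cis.
Of these, 2 lack any improper symmetry element and so occur as enantiomeric pairs, giving 6 + 2 = 8 stereoisomers in total.

8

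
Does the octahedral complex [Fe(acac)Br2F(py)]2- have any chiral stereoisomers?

yes

Each acac is bidentate and must span two cis positions.
The distinct arrangements are (4 in all): Br trans; Br cis (3 arrangements, 2 chiral).
Of these, 2 lack any improper symmetry element and so occur as enantiomeric pairs, giving 4 + 2 = 6 stereoisomers in total.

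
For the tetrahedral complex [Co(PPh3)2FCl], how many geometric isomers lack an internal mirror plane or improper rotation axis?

Only one geometric arrangement is possible.

0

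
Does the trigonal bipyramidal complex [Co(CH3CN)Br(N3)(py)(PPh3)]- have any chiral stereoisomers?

Exhaustive case analysis gives 10 geometric isomers.
Of these, 10 lack any improper symmetry element and so occur as enantiomeric pairs, giving 10 + 10 = 20 stereoisomers in total.

yes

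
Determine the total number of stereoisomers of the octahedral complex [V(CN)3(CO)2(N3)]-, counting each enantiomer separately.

3

Working through the distinct placements yields 3 geometric isomers: CN mer, CO cis; CN mer, CO trans; CN fac, CO cis.
Each arrangement has an internal mirror plane or centre of symmetry, so none is chiral.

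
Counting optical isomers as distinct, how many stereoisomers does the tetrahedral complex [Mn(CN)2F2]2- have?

1

In a tetrahedral complex all four positions are equivalent and every pair of ligands is adjacent — there is no cis/trans distinction.
Only one geometric arrangement is possible.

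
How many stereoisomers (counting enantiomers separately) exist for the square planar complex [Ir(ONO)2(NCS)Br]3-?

In a square planar complex each vertex has one trans partner and two cis neighbours.
There are 2 geometric isomers: ONO cis; ONO trans.
Each arrangement has an internal mirror plane or centre of symmetry, so none is chiral.

2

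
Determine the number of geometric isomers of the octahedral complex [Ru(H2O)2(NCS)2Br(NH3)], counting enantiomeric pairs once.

6

An octahedron has six vertices in three trans pairs; every non-trans pair is cis.
Systematic placement gives 6 geometric isomers: H2O cis, NCS cis (3 arrangements, 2 chiral); H2O cis, NCS trans; H2O trans, NCS cis; H2O trans, NCS trans.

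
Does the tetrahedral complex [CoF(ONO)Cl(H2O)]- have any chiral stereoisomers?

yes

All four vertices of a tetrahedron are equivalent and mutually adjacent, so cis/trans isomerism cannot arise.
Only one geometric arrangement is possible; it has no improper symmetry element, so it exists as a pair of enantiomers (2 stereoisomers).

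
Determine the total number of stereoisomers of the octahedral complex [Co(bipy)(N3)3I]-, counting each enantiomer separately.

The six octahedral sites form three mutually perpendicular trans pairs.
Each bipy is bidentate and must span two cis positions.
Systematic placement gives 2 geometric isomers: N3 fac; N3 mer.
Each arrangement has an internal mirror plane or centre of symmetry, so none is chiral.

2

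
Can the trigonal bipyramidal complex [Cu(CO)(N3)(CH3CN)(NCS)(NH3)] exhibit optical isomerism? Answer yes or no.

A trigonal bipyramid has two axial and three equatorial sites, which are chemically inequivalent.
Placing the ligands in turn and identifying arrangements related by rotation or reflection leaves 10 distinct geometric isomers.
Of these, 10 lack any improper symmetry element and so occur as enantiomeric pairs, giving 10 + 10 = 20 stereoisomers in total.

yes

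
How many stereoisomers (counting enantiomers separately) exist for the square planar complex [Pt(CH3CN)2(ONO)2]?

2

Working through the distinct placements yields 2 geometric isomers: CH3CN cis; CH3CN trans.
Each arrangement has an internal mirror plane or centre of symmetry, so none is chiral.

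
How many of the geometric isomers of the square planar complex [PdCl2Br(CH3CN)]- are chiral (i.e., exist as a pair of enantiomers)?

In a square planar complex each vertex has one trans partner and two cis neighbours.
Systematic placement gives 2 geometric isomers: Cl cis; Cl trans.
Each arrangement has an internal mirror plane or centre of symmetry, so none is chiral.

0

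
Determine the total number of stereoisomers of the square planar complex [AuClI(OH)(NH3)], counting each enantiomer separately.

3

The distinct arrangements are (3 in all): (Cl/NH3 trans, I/OH trans); (Cl/OH trans, I/NH3 trans); (Cl/I trans, NH3/OH trans).
Each arrangement has an internal mirror plane or centre of symmetry, so none is chiral.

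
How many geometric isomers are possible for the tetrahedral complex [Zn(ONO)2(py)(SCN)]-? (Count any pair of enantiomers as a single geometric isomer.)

Only one geometric arrangement is possible.

1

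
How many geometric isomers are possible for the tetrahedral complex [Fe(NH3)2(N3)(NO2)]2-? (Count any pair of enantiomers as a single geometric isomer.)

1

All four vertices of a tetrahedron are equivalent and mutually adjacent, so cis/trans isomerism cannot arise.
Only one geometric arrangement is possible.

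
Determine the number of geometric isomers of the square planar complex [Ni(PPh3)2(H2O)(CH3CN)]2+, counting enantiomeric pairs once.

In a square planar complex each vertex has one trans partner and two cis neighbours.
There are 2 geometric isomers: PPh3 cis; PPh3 trans.

2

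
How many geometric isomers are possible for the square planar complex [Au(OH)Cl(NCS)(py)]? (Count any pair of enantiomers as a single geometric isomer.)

In a square planar complex each vertex has one trans partner and two cis neighbours.
There are 3 geometric isomers: (Cl/OH trans, NCS/py trans); (Cl/py trans, NCS/OH trans); (Cl/NCS trans, OH/py trans).

3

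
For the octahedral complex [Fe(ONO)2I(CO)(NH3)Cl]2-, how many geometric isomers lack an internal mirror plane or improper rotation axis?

In an octahedral complex each vertex has one trans partner and four cis neighbours.
Exhaustive case analysis gives 9 geometric isomers.
Of these, 6 lack any improper symmetry element and so occur as enantiomeric pairs, giving 9 + 6 = 15 stereoisomers in total.

6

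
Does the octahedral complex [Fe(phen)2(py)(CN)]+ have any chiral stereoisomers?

yes

Each phen is bidentate and must span two cis positions.
Systematic placement gives 2 geometric isomers: py and CN mutually cis (chiral); py and CN mutually trans.
One of these lacks any improper symmetry element and so occurs as an enantiomeric pair, giving 2 + 1 = 3 stereoisomers in total.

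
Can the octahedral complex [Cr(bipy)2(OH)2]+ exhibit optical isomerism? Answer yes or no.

yes

In an octahedral complex each vertex has one trans partner and four cis neighbours.
Each bipy is bidentate and must span two cis positions.
Working through the distinct placements yields 2 geometric isomers: OH trans; OH cis (chiral).
One of these lacks any improper symmetry element and so occurs as an enantiomeric pair, giving 2 + 1 = 3 stereoisomers in total.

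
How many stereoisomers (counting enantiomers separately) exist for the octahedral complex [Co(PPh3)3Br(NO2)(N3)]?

5

An octahedron has six vertices in three trans pairs; every non-trans pair is cis.
There are 4 geometric isomers: PPh3 mer (3 arrangements); PPh3 fac (chiral).
One of these lacks any improper symmetry element and so occurs as an enantiomeric pair, giving 4 + 1 = 5 stereoisomers in total.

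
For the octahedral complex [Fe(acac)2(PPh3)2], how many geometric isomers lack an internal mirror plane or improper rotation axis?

Each acac is bidentate and must span two cis positions.
Systematic placement gives 2 geometric isomers: PPh3 trans; PPh3 cis (chiral).
One of these lacks any improper symmetry element and so occurs as an enantiomeric pair, giving 2 + 1 = 3 stereoisomers in total.

1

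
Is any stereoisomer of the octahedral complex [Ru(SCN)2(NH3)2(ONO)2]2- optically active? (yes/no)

The six octahedral sites form three mutually perpendicular trans pairs.
There are 5 geometric isomers: SCN trans, NH3 trans, ONO trans; SCN cis, NH3 trans, ONO cis; SCN trans, NH3 cis, ONO cis; SCN cis, NH3 cis, ONO cis (chiral); SCN cis, NH3 cis, ONO trans.
One of these lacks any improper symmetry element and so occurs as an enantiomeric pair, giving 5 + 1 = 6 stereoisomers in total.

yes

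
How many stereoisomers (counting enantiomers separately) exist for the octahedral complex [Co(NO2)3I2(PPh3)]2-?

3

The distinct arrangements are (3 in all): NO2 mer, I trans; NO2 fac, I cis; NO2 mer, I cis.
Each arrangement has an internal mirror plane or centre of symmetry, so none is chiral.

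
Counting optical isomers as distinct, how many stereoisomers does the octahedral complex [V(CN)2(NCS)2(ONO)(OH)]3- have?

An octahedron has six vertices in three trans pairs; every non-trans pair is cis.
Systematic placement gives 6 geometric isomers: CN trans, NCS trans; CN trans, NCS cis; CN cis, NCS cis (3 arrangements, 2 chiral); CN cis, NCS trans.
Of these, 2 lack any improper symmetry element and so occur as enantiomeric pairs, giving 6 + 2 = 8 stereoisomers in total.

8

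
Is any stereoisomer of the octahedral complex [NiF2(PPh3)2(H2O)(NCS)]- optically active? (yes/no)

yes

The distinct arrangements are (6 in all): F trans, PPh3 trans; F trans, PPh3 cis; F cis, PPh3 trans; F cis, PPh3 cis (3 arrangements, 2 chiral).
Of these, 2 lack any improper symmetry element and so occur as enantiomeric pairs, giving 6 + 2 = 8 stereoisomers in total.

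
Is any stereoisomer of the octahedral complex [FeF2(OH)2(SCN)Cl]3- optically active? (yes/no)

In an octahedral complex each vertex has one trans partner and four cis neighbours.
There are 6 geometric isomers: F cis, OH cis (3 arrangements, 2 chiral); F cis, OH trans; F trans, OH cis; F trans, OH trans.
Of these, 2 lack any improper symmetry element and so occur as enantiomeric pairs, giving 6 + 2 = 8 stereoisomers in total.

yes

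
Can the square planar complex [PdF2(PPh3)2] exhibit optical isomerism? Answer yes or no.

A square has two trans pairs of vertices; adjacent vertices are cis.
Working through the distinct placements yields 2 geometric isomers: F cis; F trans.
Each arrangement has an internal mirror plane or centre of symmetry, so none is chiral.

no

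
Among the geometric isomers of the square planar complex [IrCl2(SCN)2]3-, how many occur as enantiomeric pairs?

0

A square has two trans pairs of vertices; adjacent vertices are cis.
The distinct arrangements are (2 in all): Cl cis; Cl trans.
Each arrangement has an internal mirror plane or centre of symmetry, so none is chiral.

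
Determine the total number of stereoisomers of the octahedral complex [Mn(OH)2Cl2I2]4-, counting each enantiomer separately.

The six octahedral sites form three mutually perpendicular trans pairs.
There are 5 geometric isomers: OH trans, Cl trans, I trans; OH cis, Cl trans, I cis; OH trans, Cl cis, I cis; OH cis, Cl cis, I cis (chiral); OH cis, Cl cis, I trans.
One of these lacks any improper symmetry element and so occurs as an enantiomeric pair, giving 5 + 1 = 6 stereoisomers in total.

6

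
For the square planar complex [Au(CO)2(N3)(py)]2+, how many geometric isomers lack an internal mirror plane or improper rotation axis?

A square has two trans pairs of vertices; adjacent vertices are cis.
Working through the distinct placements yields 2 geometric isomers: CO cis; CO trans.
Each arrangement has an internal mirror plane or centre of symmetry, so none is chiral.

0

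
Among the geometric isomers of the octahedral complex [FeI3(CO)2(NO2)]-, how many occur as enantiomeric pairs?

0

The distinct arrangements are (3 in all): I mer, CO trans; I fac, CO cis; I mer, CO cis.
Each arrangement has an internal mirror plane or centre of symmetry, so none is chiral.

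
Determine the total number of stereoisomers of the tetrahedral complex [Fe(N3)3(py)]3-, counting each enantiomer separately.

Only one geometric arrangement is possible.

1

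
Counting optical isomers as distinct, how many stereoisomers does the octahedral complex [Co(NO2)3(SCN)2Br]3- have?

In an octahedral complex each vertex has one trans partner and four cis neighbours.
There are 3 geometric isomers: NO2 mer, SCN trans; NO2 fac, SCN cis; NO2 mer, SCN cis.
Each arrangement has an internal mirror plane or centre of symmetry, so none is chiral.

3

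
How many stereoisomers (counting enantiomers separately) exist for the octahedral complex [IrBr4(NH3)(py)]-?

2

The six octahedral sites form three mutually perpendicular trans pairs.
There are 2 geometric isomers: NH3 and py mutually trans; NH3 and py mutually cis.
Each arrangement has an internal mirror plane or centre of symmetry, so none is chiral.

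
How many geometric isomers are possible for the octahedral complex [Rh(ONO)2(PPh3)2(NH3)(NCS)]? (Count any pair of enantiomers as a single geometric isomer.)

In an octahedral complex each vertex has one trans partner and four cis neighbours.
The distinct arrangements are (6 in all): ONO trans, PPh3 trans; ONO cis, PPh3 cis (3 arrangements, 2 chiral); ONO cis, PPh3 trans; ONO trans, PPh3 cis.

6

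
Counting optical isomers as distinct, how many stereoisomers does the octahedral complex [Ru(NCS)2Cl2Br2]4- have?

6

An octahedron has six vertices in three trans pairs; every non-trans pair is cis.
Working through the distinct placements yields 5 geometric isomers: NCS trans, Cl trans, Br trans; NCS cis, Cl cis, Br trans; NCS trans, Cl cis, Br cis; NCS cis, Cl cis, Br cis (chiral); NCS cis, Cl trans, Br cis.
One of these lacks any improper symmetry element and so occurs as an enantiomeric pair, giving 5 + 1 = 6 stereoisomers in total.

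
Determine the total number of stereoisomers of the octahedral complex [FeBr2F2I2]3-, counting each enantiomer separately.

An octahedron has six vertices in three trans pairs; every non-trans pair is cis.
The distinct arrangements are (5 in all): Br trans, F trans, I trans; Br trans, F cis, I cis; Br cis, F cis, I trans; Br cis, F cis, I cis (chiral); Br cis, F trans, I cis.
One of these lacks any improper symmetry element and so occurs as an enantiomeric pair, giving 5 + 1 = 6 stereoisomers in total.

6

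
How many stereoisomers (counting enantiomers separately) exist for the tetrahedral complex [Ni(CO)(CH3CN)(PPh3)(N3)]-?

2

Only one geometric arrangement is possible; it has no improper symmetry element, so it exists as a pair of enantiomers (2 stereoisomers).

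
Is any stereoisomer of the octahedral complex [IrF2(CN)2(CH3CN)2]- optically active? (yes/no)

Systematic placement gives 5 geometric isomers: F trans, CN trans, CH3CN trans; F cis, CN cis, CH3CN trans; F trans, CN cis, CH3CN cis; F cis, CN cis, CH3CN cis (chiral); F cis, CN trans, CH3CN cis.
One of these lacks any improper symmetry element and so occurs as an enantiomeric pair, giving 5 + 1 = 6 stereoisomers in total.

yes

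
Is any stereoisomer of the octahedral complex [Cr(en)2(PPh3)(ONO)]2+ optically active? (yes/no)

yes

In an octahedral complex each vertex has one trans partner and four cis neighbours.
Each en is bidentate and must span two cis positions.
Systematic placement gives 2 geometric isomers: PPh3 and ONO mutually trans; PPh3 and ONO mutually cis (chiral).
One of these lacks any improper symmetry element and so occurs as an enantiomeric pair, giving 2 + 1 = 3 stereoisomers in total.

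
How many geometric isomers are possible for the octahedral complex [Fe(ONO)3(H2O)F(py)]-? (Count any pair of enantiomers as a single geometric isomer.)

The six octahedral sites form three mutually perpendicular trans pairs.
Systematic placement gives 4 geometric isomers: ONO mer (3 arrangements); ONO fac (chiral).

4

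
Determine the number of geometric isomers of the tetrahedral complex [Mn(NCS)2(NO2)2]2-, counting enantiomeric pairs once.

1

Only one geometric arrangement is possible.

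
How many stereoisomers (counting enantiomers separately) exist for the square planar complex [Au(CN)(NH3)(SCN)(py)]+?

3

In a square planar complex each vertex has one trans partner and two cis neighbours.
There are 3 geometric isomers: (CN/SCN trans, NH3/py trans); (CN/py trans, NH3/SCN trans); (CN/NH3 trans, SCN/py trans).
Each arrangement has an internal mirror plane or centre of symmetry, so none is chiral.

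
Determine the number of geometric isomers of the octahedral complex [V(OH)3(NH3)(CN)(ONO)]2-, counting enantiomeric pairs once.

4

An octahedron has six vertices in three trans pairs; every non-trans pair is cis.
Systematic placement gives 4 geometric isomers: OH mer (3 arrangements); OH fac (chiral).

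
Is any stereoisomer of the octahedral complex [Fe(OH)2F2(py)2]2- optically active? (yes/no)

In an octahedral complex each vertex has one trans partner and four cis neighbours.
Systematic placement gives 5 geometric isomers: OH trans, F trans, py trans; OH cis, F trans, py cis; OH cis, F cis, py trans; OH cis, F cis, py cis (chiral); OH trans, F cis, py cis.
One of these lacks any improper symmetry element and so occurs as an enantiomeric pair, giving 5 + 1 = 6 stereoisomers in total.

yes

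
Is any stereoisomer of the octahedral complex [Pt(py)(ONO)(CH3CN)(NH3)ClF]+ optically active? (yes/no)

yes

Systematic enumeration (placing each ligand type in turn and discarding arrangements equivalent by rotation or reflection) gives 15 geometric isomers.
Of these, 15 lack any improper symmetry element and so occur as enantiomeric pairs, giving 15 + 15 = 30 stereoisomers in total.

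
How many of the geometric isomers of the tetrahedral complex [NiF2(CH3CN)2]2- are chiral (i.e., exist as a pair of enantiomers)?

0

All four vertices of a tetrahedron are equivalent and mutually adjacent, so cis/trans isomerism cannot arise.
Only one geometric arrangement is possible.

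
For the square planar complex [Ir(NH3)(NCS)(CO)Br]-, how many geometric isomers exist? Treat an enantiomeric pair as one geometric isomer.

A square has two trans pairs of vertices; adjacent vertices are cis.
The distinct arrangements are (3 in all): (Br/NCS trans, CO/NH3 trans); (Br/NH3 trans, CO/NCS trans); (Br/CO trans, NCS/NH3 trans).

3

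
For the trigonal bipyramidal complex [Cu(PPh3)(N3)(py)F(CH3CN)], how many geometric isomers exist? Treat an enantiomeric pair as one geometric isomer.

10

In a trigonal bipyramid the two axial positions differ from the three equatorial ones.
Placing the ligands in turn and identifying arrangements related by rotation or reflection leaves 10 distinct geometric isomers.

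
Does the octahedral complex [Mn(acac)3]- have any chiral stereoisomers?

yes

An octahedron has six vertices in three trans pairs; every non-trans pair is cis.
Each acac is bidentate and must span two cis positions.
Only one geometric arrangement is possible; it has no improper symmetry element, so it exists as a pair of enantiomers (2 stereoisomers).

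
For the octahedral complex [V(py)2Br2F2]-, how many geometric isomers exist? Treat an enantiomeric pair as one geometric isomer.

5

Systematic placement gives 5 geometric isomers: py trans, Br trans, F trans; py cis, Br trans, F cis; py trans, Br cis, F cis; py cis, Br cis, F cis (chiral); py cis, Br cis, F trans.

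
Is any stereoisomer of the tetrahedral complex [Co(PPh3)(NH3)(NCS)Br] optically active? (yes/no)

yes

All four vertices of a tetrahedron are equivalent and mutually adjacent, so cis/trans isomerism cannot arise.
Only one geometric arrangement is possible; it has no improper symmetry element, so it exists as a pair of enantiomers (2 stereoisomers).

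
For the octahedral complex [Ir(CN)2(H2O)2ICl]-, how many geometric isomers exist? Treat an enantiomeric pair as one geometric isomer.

6

There are 6 geometric isomers: CN trans, H2O cis; CN trans, H2O trans; CN cis, H2O cis (3 arrangements, 2 chiral); CN cis, H2O trans.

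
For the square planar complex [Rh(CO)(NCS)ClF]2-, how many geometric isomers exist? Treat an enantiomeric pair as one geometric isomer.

3

In a square planar complex each vertex has one trans partner and two cis neighbours.
The distinct arrangements are (3 in all): (CO/F trans, Cl/NCS trans); (CO/NCS trans, Cl/F trans); (CO/Cl trans, F/NCS trans).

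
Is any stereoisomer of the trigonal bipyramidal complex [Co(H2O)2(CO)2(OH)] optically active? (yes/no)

yes

Placing the ligands in turn and identifying arrangements related by rotation or reflection leaves 5 distinct geometric isomers.
One of these lacks any improper symmetry element and so occurs as an enantiomeric pair, giving 5 + 1 = 6 stereoisomers in total.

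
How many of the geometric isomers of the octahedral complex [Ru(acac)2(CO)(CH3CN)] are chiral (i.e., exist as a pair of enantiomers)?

In an octahedral complex each vertex has one trans partner and four cis neighbours.
Each acac is bidentate and must span two cis positions.
There are 2 geometric isomers: CO and CH3CN mutually trans; CO and CH3CN mutually cis (chiral).
One of these lacks any improper symmetry element and so occurs as an enantiomeric pair, giving 2 + 1 = 3 stereoisomers in total.

1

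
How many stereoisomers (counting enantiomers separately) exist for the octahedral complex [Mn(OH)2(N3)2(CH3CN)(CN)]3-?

8

The six octahedral sites form three mutually perpendicular trans pairs.
The distinct arrangements are (6 in all): OH trans, N3 trans; OH cis, N3 cis (3 arrangements, 2 chiral); OH trans, N3 cis; OH cis, N3 trans.
Of these, 2 lack any improper symmetry element and so occur as enantiomeric pairs, giving 6 + 2 = 8 stereoisomers in total.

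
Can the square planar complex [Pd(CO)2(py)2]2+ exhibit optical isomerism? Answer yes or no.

no

A square has two trans pairs of vertices; adjacent vertices are cis.
Working through the distinct placements yields 2 geometric isomers: CO cis; CO trans.
Each arrangement has an internal mirror plane or centre of symmetry, so none is chiral.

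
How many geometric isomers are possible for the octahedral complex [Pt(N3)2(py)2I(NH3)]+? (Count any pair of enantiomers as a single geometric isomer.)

The distinct arrangements are (6 in all): N3 cis, py trans; N3 cis, py cis (3 arrangements, 2 chiral); N3 trans, py trans; N3 trans, py cis.

6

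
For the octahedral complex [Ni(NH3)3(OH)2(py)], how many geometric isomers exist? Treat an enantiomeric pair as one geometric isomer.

3

The six octahedral sites form three mutually perpendicular trans pairs.
Systematic placement gives 3 geometric isomers: NH3 mer, OH cis; NH3 mer, OH trans; NH3 fac, OH cis.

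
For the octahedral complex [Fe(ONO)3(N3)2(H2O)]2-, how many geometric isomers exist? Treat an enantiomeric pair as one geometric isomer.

The six octahedral sites form three mutually perpendicular trans pairs.
Systematic placement gives 3 geometric isomers: ONO mer, N3 cis; ONO mer, N3 trans; ONO fac, N3 cis.

3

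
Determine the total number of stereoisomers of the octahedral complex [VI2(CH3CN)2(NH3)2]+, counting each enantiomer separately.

6

In an octahedral complex each vertex has one trans partner and four cis neighbours.
Working through the distinct placements yields 5 geometric isomers: I trans, CH3CN trans, NH3 trans; I cis, CH3CN trans, NH3 cis; I cis, CH3CN cis, NH3 trans; I cis, CH3CN cis, NH3 cis (chiral); I trans, CH3CN cis, NH3 cis.
One of these lacks any improper symmetry element and so occurs as an enantiomeric pair, giving 5 + 1 = 6 stereoisomers in total.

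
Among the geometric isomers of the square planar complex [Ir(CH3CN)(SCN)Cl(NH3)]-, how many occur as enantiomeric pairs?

0

A square has two trans pairs of vertices; adjacent vertices are cis.
Systematic placement gives 3 geometric isomers: (CH3CN/NH3 trans, Cl/SCN trans); (CH3CN/SCN trans, Cl/NH3 trans); (CH3CN/Cl trans, NH3/SCN trans).
Each arrangement has an internal mirror plane or centre of symmetry, so none is chiral.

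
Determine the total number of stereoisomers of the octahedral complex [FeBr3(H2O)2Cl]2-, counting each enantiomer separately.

3

An octahedron has six vertices in three trans pairs; every non-trans pair is cis.
Working through the distinct placements yields 3 geometric isomers: Br mer, H2O trans; Br mer, H2O cis; Br fac, H2O cis.
Each arrangement has an internal mirror plane or centre of symmetry, so none is chiral.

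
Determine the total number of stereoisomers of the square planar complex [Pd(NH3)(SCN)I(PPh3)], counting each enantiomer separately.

3

In a square planar complex each vertex has one trans partner and two cis neighbours.
The distinct arrangements are (3 in all): (I/PPh3 trans, NH3/SCN trans); (I/SCN trans, NH3/PPh3 trans); (I/NH3 trans, PPh3/SCN trans).
Each arrangement has an internal mirror plane or centre of symmetry, so none is chiral.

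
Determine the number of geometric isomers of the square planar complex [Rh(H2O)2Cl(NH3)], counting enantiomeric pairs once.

In a square planar complex each vertex has one trans partner and two cis neighbours.
There are 2 geometric isomers: H2O cis; H2O trans.

2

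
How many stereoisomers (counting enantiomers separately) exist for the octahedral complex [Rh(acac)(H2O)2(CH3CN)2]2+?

In an octahedral complex each vertex has one trans partner and four cis neighbours.
Each acac is bidentate and must span two cis positions.
The distinct arrangements are (3 in all): H2O cis, CH3CN trans; H2O cis, CH3CN cis (chiral); H2O trans, CH3CN cis.
One of these lacks any improper symmetry element and so occurs as an enantiomeric pair, giving 3 + 1 = 4 stereoisomers in total.

4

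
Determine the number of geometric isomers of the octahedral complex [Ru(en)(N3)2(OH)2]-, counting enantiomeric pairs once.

The six octahedral sites form three mutually perpendicular trans pairs.
Each en is bidentate and must span two cis positions.
Working through the distinct placements yields 3 geometric isomers: N3 trans, OH cis; N3 cis, OH cis (chiral); N3 cis, OH trans.

3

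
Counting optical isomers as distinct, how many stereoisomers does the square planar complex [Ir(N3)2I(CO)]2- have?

In a square planar complex each vertex has one trans partner and two cis neighbours.
Systematic placement gives 2 geometric isomers: N3 cis; N3 trans.
Each arrangement has an internal mirror plane or centre of symmetry, so none is chiral.

2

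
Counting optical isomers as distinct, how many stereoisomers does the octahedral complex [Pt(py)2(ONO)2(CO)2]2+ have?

6

In an octahedral complex each vertex has one trans partner and four cis neighbours.
Systematic placement gives 5 geometric isomers: py trans, ONO trans, CO trans; py cis, ONO cis, CO trans; py trans, ONO cis, CO cis; py cis, ONO cis, CO cis (chiral); py cis, ONO trans, CO cis.
One of these lacks any improper symmetry element and so occurs as an enantiomeric pair, giving 5 + 1 = 6 stereoisomers in total.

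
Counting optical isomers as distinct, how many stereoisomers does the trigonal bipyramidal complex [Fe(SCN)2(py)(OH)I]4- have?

A trigonal bipyramid has two axial and three equatorial sites, which are chemically inequivalent.
Placing the ligands in turn and identifying arrangements related by rotation or reflection leaves 7 distinct geometric isomers.
Of these, 3 lack any improper symmetry element and so occur as enantiomeric pairs, giving 7 + 3 = 10 stereoisomers in total.

10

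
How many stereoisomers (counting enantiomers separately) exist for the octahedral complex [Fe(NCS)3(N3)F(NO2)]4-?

Working through the distinct placements yields 4 geometric isomers: NCS mer (3 arrangements); NCS fac (chiral).
One of these lacks any improper symmetry element and so occurs as an enantiomeric pair, giving 4 + 1 = 5 stereoisomers in total.

5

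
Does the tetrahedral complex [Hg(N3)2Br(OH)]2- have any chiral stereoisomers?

no

In a tetrahedral complex all four positions are equivalent and every pair of ligands is adjacent — there is no cis/trans distinction.
Only one geometric arrangement is possible.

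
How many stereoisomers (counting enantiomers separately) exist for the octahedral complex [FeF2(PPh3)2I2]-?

Systematic placement gives 5 geometric isomers: F trans, PPh3 trans, I trans; F trans, PPh3 cis, I cis; F cis, PPh3 trans, I cis; F cis, PPh3 cis, I cis (chiral); F cis, PPh3 cis, I trans.
One of these lacks any improper symmetry element and so occurs as an enantiomeric pair, giving 5 + 1 = 6 stereoisomers in total.

6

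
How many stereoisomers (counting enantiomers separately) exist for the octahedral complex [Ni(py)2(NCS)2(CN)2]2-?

An octahedron has six vertices in three trans pairs; every non-trans pair is cis.
There are 5 geometric isomers: py trans, NCS trans, CN trans; py cis, NCS cis, CN trans; py trans, NCS cis, CN cis; py cis, NCS cis, CN cis (chiral); py cis, NCS trans, CN cis.
One of these lacks any improper symmetry element and so occurs as an enantiomeric pair, giving 5 + 1 = 6 stereoisomers in total.

6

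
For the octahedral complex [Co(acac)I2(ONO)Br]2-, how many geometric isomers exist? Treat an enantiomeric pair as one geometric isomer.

The six octahedral sites form three mutually perpendicular trans pairs.
Each acac is bidentate and must span two cis positions.
Systematic placement gives 4 geometric isomers: I cis (3 arrangements, 2 chiral); I trans.

4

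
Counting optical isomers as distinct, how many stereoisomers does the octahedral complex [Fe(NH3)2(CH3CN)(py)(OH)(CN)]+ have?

The six octahedral sites form three mutually perpendicular trans pairs.
Placing the ligands in turn and identifying arrangements related by rotation or reflection leaves 9 distinct geometric isomers.
Of these, 6 lack any improper symmetry element and so occur as enantiomeric pairs, giving 9 + 6 = 15 stereoisomers in total.

15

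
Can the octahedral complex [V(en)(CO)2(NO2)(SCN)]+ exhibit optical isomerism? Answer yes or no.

yes

An octahedron has six vertices in three trans pairs; every non-trans pair is cis.
Each en is bidentate and must span two cis positions.
There are 4 geometric isomers: CO trans; CO cis (3 arrangements, 2 chiral).
Of these, 2 lack any improper symmetry element and so occur as enantiomeric pairs, giving 4 + 2 = 6 stereoisomers in total.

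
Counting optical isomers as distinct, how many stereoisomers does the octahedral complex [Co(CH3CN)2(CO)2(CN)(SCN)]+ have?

8

In an octahedral complex each vertex has one trans partner and four cis neighbours.
Systematic placement gives 6 geometric isomers: CH3CN trans, CO cis; CH3CN trans, CO trans; CH3CN cis, CO cis (3 arrangements, 2 chiral); CH3CN cis, CO trans.
Of these, 2 lack any improper symmetry element and so occur as enantiomeric pairs, giving 6 + 2 = 8 stereoisomers in total.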